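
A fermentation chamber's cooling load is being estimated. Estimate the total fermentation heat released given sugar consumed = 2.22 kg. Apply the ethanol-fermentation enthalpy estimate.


Q = m_sugar · 590 kJ/kg
Q = 2.22 · 590

1309.8000 kJ


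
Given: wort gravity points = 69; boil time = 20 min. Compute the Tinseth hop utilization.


U = 1.65·0.000125^(GP/1000) · (1 − e^(−0.04·t))/4.15
bigness = 1.65·0.000125^(69/1000) = 0.8875
boil_factor = (1 − e^(−0.04·20))/4.15 = 0.1327
U = 0.8875 · 0.1327

0.1178


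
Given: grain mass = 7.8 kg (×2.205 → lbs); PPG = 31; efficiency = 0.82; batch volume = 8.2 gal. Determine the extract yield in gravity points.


points = lbs × PPG × eff / vol
lbs = 7.8 × 2.205 = 17.1990
points = 17.1990 × 31 × 0.82 / 8.2

53.3169 points


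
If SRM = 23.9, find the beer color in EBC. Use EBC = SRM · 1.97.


EBC = 23.9 · 1.97

47.0830 EBC


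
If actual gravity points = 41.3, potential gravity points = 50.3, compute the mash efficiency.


efficiency = actual / potential × 100
efficiency = 41.3 / 50.3 × 100

82.1074 %


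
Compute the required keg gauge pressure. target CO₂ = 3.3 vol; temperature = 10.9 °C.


psi = vols/(0.01821 + 0.09011·e^(−0.04·T)) − 14.695
psi = 3.3/(0.01821 + 0.09011·e^(−0.04·10.9)) − 14.695

28.4554 psi


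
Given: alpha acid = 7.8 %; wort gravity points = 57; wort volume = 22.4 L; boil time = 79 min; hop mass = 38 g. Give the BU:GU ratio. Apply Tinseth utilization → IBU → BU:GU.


U = 1.65·0.000125^(GP/1000)·(1−e^(−0.04t))/4.15;  IBU = (α/100)·m·U·1000/V;  BU:GU = IBU/GP
U = 1.65·0.000125^(57/1000)·(1−e^(−0.04·79))/4.15 = 0.2281
IBU = (7.8/100)·38·0.2281·1000/22.4 = 30.1830
BU:GU = 30.1830/57

0.5295


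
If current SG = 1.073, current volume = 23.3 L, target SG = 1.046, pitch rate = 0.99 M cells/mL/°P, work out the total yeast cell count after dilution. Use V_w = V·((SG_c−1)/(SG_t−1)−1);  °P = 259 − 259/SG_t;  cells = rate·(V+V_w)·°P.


V_w = 23.3·((1.073−1)/(1.046−1)−1) = 13.6761
V_final = 23.3 + 13.6761 = 36.9761
°P = 259 − 259/1.046 = 11.3901
cells = 0.99·36.9761·11.3901

416.9482 billion cells


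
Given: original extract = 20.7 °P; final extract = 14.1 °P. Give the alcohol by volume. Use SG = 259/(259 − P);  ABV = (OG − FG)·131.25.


OG = 259/(259 − 20.7) = 1.0869
FG = 259/(259 − 14.1) = 1.0576
ABV = (1.0869 − 1.0576)·131.25

3.8444 % ABV


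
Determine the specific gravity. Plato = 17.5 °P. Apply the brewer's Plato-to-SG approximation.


SG = 259/(259 − P)
SG = 259/(259 − 17.5)

1.0725


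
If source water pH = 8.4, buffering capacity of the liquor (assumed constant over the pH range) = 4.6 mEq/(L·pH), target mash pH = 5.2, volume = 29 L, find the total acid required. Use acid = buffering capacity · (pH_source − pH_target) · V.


acid = 4.6 · (8.4 − 5.2) · 29

426.8800 mEq


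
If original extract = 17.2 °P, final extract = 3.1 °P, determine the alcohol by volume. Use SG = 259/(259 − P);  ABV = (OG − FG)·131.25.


OG = 259/(259 − 17.2) = 1.0711
FG = 259/(259 − 3.1) = 1.0121
ABV = (1.0711 − 1.0121)·131.25

7.7463 % ABV


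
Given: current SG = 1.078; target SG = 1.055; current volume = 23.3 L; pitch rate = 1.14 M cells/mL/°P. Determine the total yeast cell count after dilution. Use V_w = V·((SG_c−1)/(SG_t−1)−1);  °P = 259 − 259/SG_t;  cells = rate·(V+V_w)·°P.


V_w = 23.3·((1.078−1)/(1.055−1)−1) = 9.7436
V_final = 23.3 + 9.7436 = 33.0436
°P = 259 − 259/1.055 = 13.5024
cells = 1.14·33.0436·13.5024

508.6308 billion cells


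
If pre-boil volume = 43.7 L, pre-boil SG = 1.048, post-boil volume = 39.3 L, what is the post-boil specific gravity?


SG_post = 1 + (SG_pre − 1)·V_pre/V_post
pts_pre = (1.048 − 1)·1000 = 48.0000
pts_post = 48.0000·43.7/39.3 = 53.3740
SG_post = 1 + 53.3740/1000

1.0534


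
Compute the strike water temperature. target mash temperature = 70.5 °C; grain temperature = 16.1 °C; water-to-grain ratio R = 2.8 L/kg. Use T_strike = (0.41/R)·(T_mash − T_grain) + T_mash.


T_strike = (0.41/2.8)·(70.5 − 16.1) + 70.5

78.4657 °C


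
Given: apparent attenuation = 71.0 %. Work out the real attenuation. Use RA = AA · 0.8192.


RA = 71.0 · 0.8192

58.1632 %


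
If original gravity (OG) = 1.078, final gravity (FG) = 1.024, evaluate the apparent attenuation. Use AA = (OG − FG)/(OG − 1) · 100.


AA = (1.078 − 1.024)/(1.078 − 1) · 100

69.2308 %


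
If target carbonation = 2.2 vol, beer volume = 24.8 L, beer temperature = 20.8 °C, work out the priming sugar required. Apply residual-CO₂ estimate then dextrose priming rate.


residual = 14.695·(0.01821 + 0.09011·e^(−0.04·T));  sugar = (target − residual)·4.0·V
residual = 14.695·(0.01821 + 0.09011·e^(−0.04·20.8)) = 0.8438
sugar = (2.2 − 0.8438)·4.0·24.8

134.5307 g


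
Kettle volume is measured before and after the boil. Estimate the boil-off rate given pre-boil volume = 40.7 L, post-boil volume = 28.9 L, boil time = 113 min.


rate = (V_pre − V_post) / (t_min/60)
rate = (40.7 − 28.9) / (113/60)

6.2655 L/hr


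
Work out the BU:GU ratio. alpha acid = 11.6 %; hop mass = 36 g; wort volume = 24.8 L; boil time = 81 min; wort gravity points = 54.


U = 1.65·0.000125^(GP/1000)·(1−e^(−0.04t))/4.15;  IBU = (α/100)·m·U·1000/V;  BU:GU = IBU/GP
U = 1.65·0.000125^(54/1000)·(1−e^(−0.04·81))/4.15 = 0.2351
IBU = (11.6/100)·36·0.2351·1000/24.8 = 39.5938
BU:GU = 39.5938/54

0.7332


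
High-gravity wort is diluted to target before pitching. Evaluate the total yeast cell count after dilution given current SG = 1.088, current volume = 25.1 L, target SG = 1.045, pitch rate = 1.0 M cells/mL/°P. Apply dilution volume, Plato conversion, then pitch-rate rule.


V_w = V·((SG_c−1)/(SG_t−1)−1);  °P = 259 − 259/SG_t;  cells = rate·(V+V_w)·°P
V_w = 25.1·((1.088−1)/(1.045−1)−1) = 23.9844
V_final = 25.1 + 23.9844 = 49.0844
°P = 259 − 259/1.045 = 11.1531
cells = 1.0·49.0844·11.1531

547.4442 billion cells


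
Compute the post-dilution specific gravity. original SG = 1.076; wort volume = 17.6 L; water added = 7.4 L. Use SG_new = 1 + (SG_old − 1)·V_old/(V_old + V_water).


pts = (1.076 − 1)·1000·17.6/(17.6 + 7.4) = 53.5040
SG_new = 1 + 53.5040/1000

1.0535


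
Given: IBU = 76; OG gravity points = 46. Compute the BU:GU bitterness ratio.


BU:GU = IBU / OG_points
BU:GU = 76 / 46

1.6522


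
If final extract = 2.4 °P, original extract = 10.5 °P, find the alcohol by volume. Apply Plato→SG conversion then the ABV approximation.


SG = 259/(259 − P);  ABV = (OG − FG)·131.25
OG = 259/(259 − 10.5) = 1.0423
FG = 259/(259 − 2.4) = 1.0094
ABV = (1.0423 − 1.0094)·131.25

4.3182 % ABV


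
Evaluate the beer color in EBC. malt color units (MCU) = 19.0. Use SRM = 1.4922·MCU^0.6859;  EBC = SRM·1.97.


SRM = 1.4922·19.0^0.6859 = 11.2441
EBC = 11.2441·1.97

22.1508 EBC


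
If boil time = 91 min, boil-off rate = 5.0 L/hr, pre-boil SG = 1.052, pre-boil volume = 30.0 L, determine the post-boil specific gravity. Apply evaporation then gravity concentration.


V_post = V_pre − rate·(t/60);  SG_post = 1 + (SG_pre−1)·V_pre/V_post
V_post = 30.0 − 5.0·(91/60) = 22.4167
SG_post = 1 + (1.052 − 1)·30.0/22.4167

1.0696


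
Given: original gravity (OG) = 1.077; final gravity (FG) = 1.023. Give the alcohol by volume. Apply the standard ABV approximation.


ABV = (OG − FG) · 131.25
ABV = (1.077 − 1.023) · 131.25

7.0875 % ABV


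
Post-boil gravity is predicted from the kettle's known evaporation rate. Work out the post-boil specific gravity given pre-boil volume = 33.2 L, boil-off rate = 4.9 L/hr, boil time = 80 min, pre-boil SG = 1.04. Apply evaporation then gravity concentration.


V_post = V_pre − rate·(t/60);  SG_post = 1 + (SG_pre−1)·V_pre/V_post
V_post = 33.2 − 4.9·(80/60) = 26.6667
SG_post = 1 + (1.04 − 1)·33.2/26.6667

1.0498


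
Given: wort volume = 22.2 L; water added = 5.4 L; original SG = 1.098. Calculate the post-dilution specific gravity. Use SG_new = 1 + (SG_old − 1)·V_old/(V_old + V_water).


pts = (1.098 − 1)·1000·22.2/(22.2 + 5.4) = 78.8261
SG_new = 1 + 78.8261/1000

1.0788


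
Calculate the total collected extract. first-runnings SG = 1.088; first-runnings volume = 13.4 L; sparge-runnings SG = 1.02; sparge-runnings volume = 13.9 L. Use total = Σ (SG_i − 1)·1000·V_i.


first = (1.088 − 1)·1000·13.4 = 1179.2000
sparge = (1.02 − 1)·1000·13.9 = 278.0000
total = 1179.2000 + 278.0000

1457.2000 gravity·L


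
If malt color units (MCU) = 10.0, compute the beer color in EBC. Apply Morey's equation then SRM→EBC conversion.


SRM = 1.4922·MCU^0.6859;  EBC = SRM·1.97
SRM = 1.4922·10.0^0.6859 = 7.2398
EBC = 7.2398·1.97

14.2624 EBC


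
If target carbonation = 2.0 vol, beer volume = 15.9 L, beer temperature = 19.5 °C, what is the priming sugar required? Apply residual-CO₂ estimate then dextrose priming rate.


residual = 14.695·(0.01821 + 0.09011·e^(−0.04·T));  sugar = (target − residual)·4.0·V
residual = 14.695·(0.01821 + 0.09011·e^(−0.04·19.5)) = 0.8746
sugar = (2.0 − 0.8746)·4.0·15.9

71.5753 g


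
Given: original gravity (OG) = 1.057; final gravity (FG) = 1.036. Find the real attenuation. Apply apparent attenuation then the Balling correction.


AA = (OG−FG)/(OG−1)·100;  RA = AA·0.8192
AA = (1.057 − 1.036)/(1.057 − 1)·100 = 36.8421
RA = 36.8421·0.8192

30.1811 %


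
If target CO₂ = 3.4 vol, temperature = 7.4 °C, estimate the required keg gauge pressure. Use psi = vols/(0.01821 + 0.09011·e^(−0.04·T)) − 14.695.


psi = 3.4/(0.01821 + 0.09011·e^(−0.04·7.4)) − 14.695

25.1958 psi


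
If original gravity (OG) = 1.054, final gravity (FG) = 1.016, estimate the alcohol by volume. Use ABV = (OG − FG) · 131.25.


ABV = (1.054 − 1.016) · 131.25

4.9875 % ABV


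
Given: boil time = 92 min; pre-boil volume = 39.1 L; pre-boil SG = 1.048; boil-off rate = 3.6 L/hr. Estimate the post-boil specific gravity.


V_post = V_pre − rate·(t/60);  SG_post = 1 + (SG_pre−1)·V_pre/V_post
V_post = 39.1 − 3.6·(92/60) = 33.5800
SG_post = 1 + (1.048 − 1)·39.1/33.5800

1.0559


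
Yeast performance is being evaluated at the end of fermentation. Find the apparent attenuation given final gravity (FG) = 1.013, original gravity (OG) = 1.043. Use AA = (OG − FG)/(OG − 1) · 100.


AA = (1.043 − 1.013)/(1.043 − 1) · 100

69.7674 %


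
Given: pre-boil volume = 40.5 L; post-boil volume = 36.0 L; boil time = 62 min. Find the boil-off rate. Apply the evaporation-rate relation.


rate = (V_pre − V_post) / (t_min/60)
rate = (40.5 − 36.0) / (62/60)

4.3548 L/hr


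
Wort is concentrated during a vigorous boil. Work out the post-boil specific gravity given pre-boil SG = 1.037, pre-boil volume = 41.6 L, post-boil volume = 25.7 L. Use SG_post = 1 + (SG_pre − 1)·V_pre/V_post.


pts_pre = (1.037 − 1)·1000 = 37.0000
pts_post = 37.0000·41.6/25.7 = 59.8911
SG_post = 1 + 59.8911/1000

1.0599


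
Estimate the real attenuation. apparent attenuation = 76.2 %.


RA = AA · 0.8192
RA = 76.2 · 0.8192

62.4230 %


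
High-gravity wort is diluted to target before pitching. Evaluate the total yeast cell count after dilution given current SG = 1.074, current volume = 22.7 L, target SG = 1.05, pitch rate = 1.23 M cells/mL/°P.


V_w = V·((SG_c−1)/(SG_t−1)−1);  °P = 259 − 259/SG_t;  cells = rate·(V+V_w)·°P
V_w = 22.7·((1.074−1)/(1.05−1)−1) = 10.8960
V_final = 22.7 + 10.8960 = 33.5960
°P = 259 − 259/1.05 = 12.3333
cells = 1.23·33.5960·12.3333

509.6513 billion cells


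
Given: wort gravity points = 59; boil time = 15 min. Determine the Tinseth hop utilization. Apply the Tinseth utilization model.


U = 1.65·0.000125^(GP/1000) · (1 − e^(−0.04·t))/4.15
bigness = 1.65·0.000125^(59/1000) = 0.9710
boil_factor = (1 − e^(−0.04·15))/4.15 = 0.1087
U = 0.9710 · 0.1087

0.1056


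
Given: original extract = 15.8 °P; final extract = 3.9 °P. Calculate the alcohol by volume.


SG = 259/(259 − P);  ABV = (OG − FG)·131.25
OG = 259/(259 − 15.8) = 1.0650
FG = 259/(259 − 3.9) = 1.0153
ABV = (1.0650 − 1.0153)·131.25

6.5204 % ABV


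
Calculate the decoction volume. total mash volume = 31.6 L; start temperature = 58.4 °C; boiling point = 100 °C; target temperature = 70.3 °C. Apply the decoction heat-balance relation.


V_dec = V_total·(T_target − T_start)/(T_boil − T_start)
V_dec = 31.6·(70.3 − 58.4)/(100 − 58.4)

9.0394 L


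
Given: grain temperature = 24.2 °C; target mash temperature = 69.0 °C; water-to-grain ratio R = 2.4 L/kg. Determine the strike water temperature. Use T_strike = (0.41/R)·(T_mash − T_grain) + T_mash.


T_strike = (0.41/2.4)·(69.0 − 24.2) + 69.0

76.6533 °C


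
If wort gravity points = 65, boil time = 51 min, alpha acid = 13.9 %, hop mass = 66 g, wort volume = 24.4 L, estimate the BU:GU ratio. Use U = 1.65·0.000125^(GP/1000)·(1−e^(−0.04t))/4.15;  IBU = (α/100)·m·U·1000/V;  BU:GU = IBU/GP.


U = 1.65·0.000125^(65/1000)·(1−e^(−0.04·51))/4.15 = 0.1929
IBU = (13.9/100)·66·0.1929·1000/24.4 = 72.5118
BU:GU = 72.5118/65

1.1156


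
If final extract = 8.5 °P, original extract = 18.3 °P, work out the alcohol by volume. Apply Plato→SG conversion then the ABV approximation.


SG = 259/(259 − P);  ABV = (OG − FG)·131.25
OG = 259/(259 − 18.3) = 1.0760
FG = 259/(259 − 8.5) = 1.0339
ABV = (1.0760 − 1.0339)·131.25

5.5251 % ABV


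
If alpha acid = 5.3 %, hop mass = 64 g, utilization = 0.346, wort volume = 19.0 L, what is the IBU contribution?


IBU = (α/100)·mass·U·1000 / V
IBU = (5.3/100)·64·0.346·1000 / 19.0

61.7701 IBU


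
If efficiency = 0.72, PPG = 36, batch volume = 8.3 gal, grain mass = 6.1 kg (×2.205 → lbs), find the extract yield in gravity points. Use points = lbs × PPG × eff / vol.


lbs = 6.1 × 2.205 = 13.4505
points = 13.4505 × 36 × 0.72 / 8.3

42.0045 points


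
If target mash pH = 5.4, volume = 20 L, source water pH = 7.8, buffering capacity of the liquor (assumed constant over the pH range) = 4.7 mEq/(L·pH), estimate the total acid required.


acid = buffering capacity · (pH_source − pH_target) · V
acid = 4.7 · (7.8 − 5.4) · 20

225.6000 mEq


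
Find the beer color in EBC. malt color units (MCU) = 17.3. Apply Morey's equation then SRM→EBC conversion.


SRM = 1.4922·MCU^0.6859;  EBC = SRM·1.97
SRM = 1.4922·17.3^0.6859 = 10.5439
EBC = 10.5439·1.97

20.7716 EBC


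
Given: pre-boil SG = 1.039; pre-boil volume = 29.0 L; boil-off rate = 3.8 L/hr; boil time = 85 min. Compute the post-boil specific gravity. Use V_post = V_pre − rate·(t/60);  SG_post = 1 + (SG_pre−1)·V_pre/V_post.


V_post = 29.0 − 3.8·(85/60) = 23.6167
SG_post = 1 + (1.039 − 1)·29.0/23.6167

1.0479


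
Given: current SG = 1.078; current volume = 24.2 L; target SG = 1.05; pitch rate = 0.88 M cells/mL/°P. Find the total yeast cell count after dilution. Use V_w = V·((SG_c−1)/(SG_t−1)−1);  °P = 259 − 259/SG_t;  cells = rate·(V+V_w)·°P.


V_w = 24.2·((1.078−1)/(1.05−1)−1) = 13.5520
V_final = 24.2 + 13.5520 = 37.7520
°P = 259 − 259/1.05 = 12.3333
cells = 0.88·37.7520·12.3333

409.7350 billion cells


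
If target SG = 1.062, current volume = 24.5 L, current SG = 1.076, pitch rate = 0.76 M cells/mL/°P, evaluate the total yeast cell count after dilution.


V_w = V·((SG_c−1)/(SG_t−1)−1);  °P = 259 − 259/SG_t;  cells = rate·(V+V_w)·°P
V_w = 24.5·((1.076−1)/(1.062−1)−1) = 5.5323
V_final = 24.5 + 5.5323 = 30.0323
°P = 259 − 259/1.062 = 15.1205
cells = 0.76·30.0323·15.1205

345.1187 billion cells


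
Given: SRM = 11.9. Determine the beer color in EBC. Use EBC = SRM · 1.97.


EBC = 11.9 · 1.97

23.4430 EBC


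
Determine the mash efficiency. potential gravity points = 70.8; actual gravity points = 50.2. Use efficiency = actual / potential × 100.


efficiency = 50.2 / 70.8 × 100

70.9040 %


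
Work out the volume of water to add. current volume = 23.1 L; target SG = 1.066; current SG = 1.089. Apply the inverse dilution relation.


V_water = V·((SG_curr − 1)/(SG_target − 1) − 1)
V_water = 23.1·((1.089 − 1)/(1.066 − 1) − 1)

8.0500 L


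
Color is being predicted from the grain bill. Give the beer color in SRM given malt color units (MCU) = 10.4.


SRM = 1.4922 · MCU^0.6859
SRM = 1.4922 · 10.4^0.6859

7.4372 SRM


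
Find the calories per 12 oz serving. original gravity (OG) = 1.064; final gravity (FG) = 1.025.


ABW = (OG−FG)·131.25·0.79/FG;  °P = 259 − 259/SG (for OG→OE and FG→AE);  RE = 0.1808·OE + 0.8192·AE;  Cal = (6.9·ABW + 4·(RE−0.1))·FG·3.55
ABW = (1.064 − 1.025)·131.25·0.79/1.025 = 3.9452
OE = 259 − 259/1.064 = 15.5789 °P
AE = 259 − 259/1.025 = 6.3171 °P
RE = 0.1808·15.5789 + 0.8192·6.3171 = 7.9916 °P
Cal = (6.9·3.9452 + 4·(7.9916−0.1))·1.025·3.55

213.9157 kcal


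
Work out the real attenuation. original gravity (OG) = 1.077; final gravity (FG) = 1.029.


AA = (OG−FG)/(OG−1)·100;  RA = AA·0.8192
AA = (1.077 − 1.029)/(1.077 − 1)·100 = 62.3377
RA = 62.3377·0.8192

51.0670 %


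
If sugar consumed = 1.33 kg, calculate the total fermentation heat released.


Q = m_sugar · 590 kJ/kg
Q = 1.33 · 590

784.7000 kJ


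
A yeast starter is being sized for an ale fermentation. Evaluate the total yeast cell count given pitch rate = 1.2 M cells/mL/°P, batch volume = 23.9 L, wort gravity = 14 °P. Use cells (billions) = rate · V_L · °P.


cells = 1.2 · 23.9 · 14

401.5200 billion cells


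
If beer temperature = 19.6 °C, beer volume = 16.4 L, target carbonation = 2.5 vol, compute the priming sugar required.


residual = 14.695·(0.01821 + 0.09011·e^(−0.04·T));  sugar = (target − residual)·4.0·V
residual = 14.695·(0.01821 + 0.09011·e^(−0.04·19.6)) = 0.8722
sugar = (2.5 − 0.8722)·4.0·16.4

106.7851 g


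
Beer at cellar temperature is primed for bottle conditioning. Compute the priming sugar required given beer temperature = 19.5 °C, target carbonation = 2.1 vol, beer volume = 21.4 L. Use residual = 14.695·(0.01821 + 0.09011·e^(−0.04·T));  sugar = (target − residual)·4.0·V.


residual = 14.695·(0.01821 + 0.09011·e^(−0.04·19.5)) = 0.8746
sugar = (2.1 − 0.8746)·4.0·21.4

104.8941 g


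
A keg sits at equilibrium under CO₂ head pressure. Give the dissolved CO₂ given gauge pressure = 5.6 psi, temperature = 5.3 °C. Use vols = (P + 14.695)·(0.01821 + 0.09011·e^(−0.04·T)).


vols = (5.6 + 14.695)·(0.01821 + 0.09011·e^(−0.04·5.3))

1.8490 volumes


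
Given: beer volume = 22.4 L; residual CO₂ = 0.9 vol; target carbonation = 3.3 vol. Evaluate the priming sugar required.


sugar = (target − residual)·4.0·V
sugar = (3.3 − 0.9)·4.0·22.4

215.0400 g


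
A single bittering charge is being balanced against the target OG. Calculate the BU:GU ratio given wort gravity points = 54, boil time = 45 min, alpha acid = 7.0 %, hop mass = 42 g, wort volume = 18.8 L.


U = 1.65·0.000125^(GP/1000)·(1−e^(−0.04t))/4.15;  IBU = (α/100)·m·U·1000/V;  BU:GU = IBU/GP
U = 1.65·0.000125^(54/1000)·(1−e^(−0.04·45))/4.15 = 0.2043
IBU = (7.0/100)·42·0.2043·1000/18.8 = 31.9440
BU:GU = 31.9440/54

0.5916


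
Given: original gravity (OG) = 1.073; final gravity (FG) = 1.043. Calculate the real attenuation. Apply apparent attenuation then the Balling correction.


AA = (OG−FG)/(OG−1)·100;  RA = AA·0.8192
AA = (1.073 − 1.043)/(1.073 − 1)·100 = 41.0959
RA = 41.0959·0.8192

33.6658 %


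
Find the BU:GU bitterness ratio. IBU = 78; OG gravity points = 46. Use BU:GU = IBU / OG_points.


BU:GU = 78 / 46

1.6957


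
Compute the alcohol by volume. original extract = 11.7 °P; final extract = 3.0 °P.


SG = 259/(259 − P);  ABV = (OG − FG)·131.25
OG = 259/(259 − 11.7) = 1.0473
FG = 259/(259 − 3.0) = 1.0117
ABV = (1.0473 − 1.0117)·131.25

4.6715 % ABV


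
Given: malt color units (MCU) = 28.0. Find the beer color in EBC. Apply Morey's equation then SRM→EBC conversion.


SRM = 1.4922·MCU^0.6859;  EBC = SRM·1.97
SRM = 1.4922·28.0^0.6859 = 14.6701
EBC = 14.6701·1.97

28.9001 EBC


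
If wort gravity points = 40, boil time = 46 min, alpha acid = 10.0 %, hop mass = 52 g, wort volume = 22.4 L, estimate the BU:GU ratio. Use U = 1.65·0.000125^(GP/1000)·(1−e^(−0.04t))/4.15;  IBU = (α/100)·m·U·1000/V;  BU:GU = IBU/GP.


U = 1.65·0.000125^(40/1000)·(1−e^(−0.04·46))/4.15 = 0.2335
IBU = (10.0/100)·52·0.2335·1000/22.4 = 54.1948
BU:GU = 54.1948/40

1.3549


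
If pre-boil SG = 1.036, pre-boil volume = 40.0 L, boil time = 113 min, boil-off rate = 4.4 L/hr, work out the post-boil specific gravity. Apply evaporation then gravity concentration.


V_post = V_pre − rate·(t/60);  SG_post = 1 + (SG_pre−1)·V_pre/V_post
V_post = 40.0 − 4.4·(113/60) = 31.7133
SG_post = 1 + (1.036 − 1)·40.0/31.7133

1.0454


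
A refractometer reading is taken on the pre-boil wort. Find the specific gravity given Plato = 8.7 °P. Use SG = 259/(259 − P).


SG = 259/(259 − 8.7)

1.0348


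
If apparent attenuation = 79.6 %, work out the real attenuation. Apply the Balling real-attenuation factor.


RA = AA · 0.8192
RA = 79.6 · 0.8192

65.2083 %


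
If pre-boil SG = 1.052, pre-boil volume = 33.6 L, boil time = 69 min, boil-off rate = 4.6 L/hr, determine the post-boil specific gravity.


V_post = V_pre − rate·(t/60);  SG_post = 1 + (SG_pre−1)·V_pre/V_post
V_post = 33.6 − 4.6·(69/60) = 28.3100
SG_post = 1 + (1.052 − 1)·33.6/28.3100

1.0617


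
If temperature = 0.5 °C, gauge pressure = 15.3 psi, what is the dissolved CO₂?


vols = (P + 14.695)·(0.01821 + 0.09011·e^(−0.04·T))
vols = (15.3 + 14.695)·(0.01821 + 0.09011·e^(−0.04·0.5))

3.1955 volumes


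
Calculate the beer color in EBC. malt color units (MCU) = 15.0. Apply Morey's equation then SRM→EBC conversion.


SRM = 1.4922·MCU^0.6859;  EBC = SRM·1.97
SRM = 1.4922·15.0^0.6859 = 9.5611
EBC = 9.5611·1.97

18.8354 EBC


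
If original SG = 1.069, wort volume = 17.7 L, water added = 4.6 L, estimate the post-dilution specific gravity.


SG_new = 1 + (SG_old − 1)·V_old/(V_old + V_water)
pts = (1.069 − 1)·1000·17.7/(17.7 + 4.6) = 54.7668
SG_new = 1 + 54.7668/1000

1.0548


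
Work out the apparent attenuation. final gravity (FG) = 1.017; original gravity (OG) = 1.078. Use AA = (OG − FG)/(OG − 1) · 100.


AA = (1.078 − 1.017)/(1.078 − 1) · 100

78.2051 %


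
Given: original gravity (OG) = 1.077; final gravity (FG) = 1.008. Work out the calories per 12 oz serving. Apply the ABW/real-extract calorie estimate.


ABW = (OG−FG)·131.25·0.79/FG;  °P = 259 − 259/SG (for OG→OE and FG→AE);  RE = 0.1808·OE + 0.8192·AE;  Cal = (6.9·ABW + 4·(RE−0.1))·FG·3.55
ABW = (1.077 − 1.008)·131.25·0.79/1.008 = 7.0977
OE = 259 − 259/1.077 = 18.5172 °P
AE = 259 − 259/1.008 = 2.0556 °P
RE = 0.1808·18.5172 + 0.8192·2.0556 = 5.0318 °P
Cal = (6.9·7.0977 + 4·(5.0318−0.1))·1.008·3.55

245.8400 kcal


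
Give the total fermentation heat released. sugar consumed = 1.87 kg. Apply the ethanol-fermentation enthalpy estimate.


Q = m_sugar · 590 kJ/kg
Q = 1.87 · 590

1103.3000 kJ


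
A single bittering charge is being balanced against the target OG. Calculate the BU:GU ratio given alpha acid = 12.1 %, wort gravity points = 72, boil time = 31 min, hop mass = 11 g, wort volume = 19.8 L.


U = 1.65·0.000125^(GP/1000)·(1−e^(−0.04t))/4.15;  IBU = (α/100)·m·U·1000/V;  BU:GU = IBU/GP
U = 1.65·0.000125^(72/1000)·(1−e^(−0.04·31))/4.15 = 0.1479
IBU = (12.1/100)·11·0.1479·1000/19.8 = 9.9440
BU:GU = 9.9440/72

0.1381


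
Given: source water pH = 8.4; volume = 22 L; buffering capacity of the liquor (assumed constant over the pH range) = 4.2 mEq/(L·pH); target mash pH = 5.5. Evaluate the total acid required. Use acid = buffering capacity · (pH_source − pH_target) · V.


acid = 4.2 · (8.4 − 5.5) · 22

267.9600 mEq


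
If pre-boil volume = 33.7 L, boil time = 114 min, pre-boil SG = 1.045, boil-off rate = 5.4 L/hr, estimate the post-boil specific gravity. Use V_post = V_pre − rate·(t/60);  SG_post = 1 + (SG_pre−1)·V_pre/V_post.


V_post = 33.7 − 5.4·(114/60) = 23.4400
SG_post = 1 + (1.045 − 1)·33.7/23.4400

1.0647


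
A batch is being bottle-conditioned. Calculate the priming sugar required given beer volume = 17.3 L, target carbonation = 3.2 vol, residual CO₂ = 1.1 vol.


sugar = (target − residual)·4.0·V
sugar = (3.2 − 1.1)·4.0·17.3

145.3200 g


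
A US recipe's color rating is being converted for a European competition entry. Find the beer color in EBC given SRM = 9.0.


EBC = SRM · 1.97
EBC = 9.0 · 1.97

17.7300 EBC


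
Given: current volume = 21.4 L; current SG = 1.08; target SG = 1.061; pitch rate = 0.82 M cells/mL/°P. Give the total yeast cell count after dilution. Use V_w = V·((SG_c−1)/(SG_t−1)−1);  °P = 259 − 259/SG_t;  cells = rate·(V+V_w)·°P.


V_w = 21.4·((1.08−1)/(1.061−1)−1) = 6.6656
V_final = 21.4 + 6.6656 = 28.0656
°P = 259 − 259/1.061 = 14.8907
cells = 0.82·28.0656·14.8907

342.6904 billion cells


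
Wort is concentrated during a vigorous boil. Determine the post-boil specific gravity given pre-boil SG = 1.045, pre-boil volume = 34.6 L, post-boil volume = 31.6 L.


SG_post = 1 + (SG_pre − 1)·V_pre/V_post
pts_pre = (1.045 − 1)·1000 = 45.0000
pts_post = 45.0000·34.6/31.6 = 49.2722
SG_post = 1 + 49.2722/1000

1.0493


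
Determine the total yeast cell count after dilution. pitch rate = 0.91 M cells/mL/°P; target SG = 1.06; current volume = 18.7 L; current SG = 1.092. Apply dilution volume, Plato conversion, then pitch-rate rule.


V_w = V·((SG_c−1)/(SG_t−1)−1);  °P = 259 − 259/SG_t;  cells = rate·(V+V_w)·°P
V_w = 18.7·((1.092−1)/(1.06−1)−1) = 9.9733
V_final = 18.7 + 9.9733 = 28.6733
°P = 259 − 259/1.06 = 14.6604
cells = 0.91·28.6733·14.6604

382.5293 billion cells


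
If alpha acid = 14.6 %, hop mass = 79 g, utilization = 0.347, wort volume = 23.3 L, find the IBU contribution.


IBU = (α/100)·mass·U·1000 / V
IBU = (14.6/100)·79·0.347·1000 / 23.3

171.7724 IBU


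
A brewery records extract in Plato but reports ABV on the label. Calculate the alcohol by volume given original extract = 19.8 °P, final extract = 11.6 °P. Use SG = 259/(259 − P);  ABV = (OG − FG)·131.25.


OG = 259/(259 − 19.8) = 1.0828
FG = 259/(259 − 11.6) = 1.0469
ABV = (1.0828 − 1.0469)·131.25

4.7103 % ABV


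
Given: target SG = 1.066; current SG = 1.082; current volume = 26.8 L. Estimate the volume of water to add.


V_water = V·((SG_curr − 1)/(SG_target − 1) − 1)
V_water = 26.8·((1.082 − 1)/(1.066 − 1) − 1)

6.4970 L


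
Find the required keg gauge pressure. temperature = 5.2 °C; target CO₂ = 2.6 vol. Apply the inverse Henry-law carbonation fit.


psi = vols/(0.01821 + 0.09011·e^(−0.04·T)) − 14.695
psi = 2.6/(0.01821 + 0.09011·e^(−0.04·5.2)) − 14.695

13.7520 psi


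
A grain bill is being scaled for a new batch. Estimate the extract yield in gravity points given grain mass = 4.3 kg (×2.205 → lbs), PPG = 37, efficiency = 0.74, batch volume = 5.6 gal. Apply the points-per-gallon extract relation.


points = lbs × PPG × eff / vol
lbs = 4.3 × 2.205 = 9.4815
points = 9.4815 × 37 × 0.74 / 5.6

46.3578 points


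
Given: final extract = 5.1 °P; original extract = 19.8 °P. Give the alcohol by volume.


SG = 259/(259 − P);  ABV = (OG − FG)·131.25
OG = 259/(259 − 19.8) = 1.0828
FG = 259/(259 − 5.1) = 1.0201
ABV = (1.0828 − 1.0201)·131.25

8.2280 % ABV


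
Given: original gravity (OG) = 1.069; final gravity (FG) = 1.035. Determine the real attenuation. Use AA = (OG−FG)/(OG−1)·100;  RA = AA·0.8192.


AA = (1.069 − 1.035)/(1.069 − 1)·100 = 49.2754
RA = 49.2754·0.8192

40.3664 %


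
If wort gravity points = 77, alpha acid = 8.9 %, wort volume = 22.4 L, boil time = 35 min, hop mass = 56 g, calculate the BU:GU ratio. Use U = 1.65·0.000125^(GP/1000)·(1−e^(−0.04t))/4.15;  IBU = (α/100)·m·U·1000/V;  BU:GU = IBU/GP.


U = 1.65·0.000125^(77/1000)·(1−e^(−0.04·35))/4.15 = 0.1499
IBU = (8.9/100)·56·0.1499·1000/22.4 = 33.3622
BU:GU = 33.3622/77

0.4333


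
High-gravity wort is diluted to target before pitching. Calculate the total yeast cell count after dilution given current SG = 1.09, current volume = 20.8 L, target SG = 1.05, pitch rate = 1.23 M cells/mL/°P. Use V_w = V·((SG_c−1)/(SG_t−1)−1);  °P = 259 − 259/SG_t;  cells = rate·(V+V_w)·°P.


V_w = 20.8·((1.09−1)/(1.05−1)−1) = 16.6400
V_final = 20.8 + 16.6400 = 37.4400
°P = 259 − 259/1.05 = 12.3333
cells = 1.23·37.4400·12.3333

567.9648 billion cells


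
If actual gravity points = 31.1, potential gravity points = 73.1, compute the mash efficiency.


efficiency = actual / potential × 100
efficiency = 31.1 / 73.1 × 100

42.5445 %


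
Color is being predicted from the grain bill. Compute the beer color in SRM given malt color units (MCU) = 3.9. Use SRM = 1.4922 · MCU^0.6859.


SRM = 1.4922 · 3.9^0.6859

3.7952 SRM


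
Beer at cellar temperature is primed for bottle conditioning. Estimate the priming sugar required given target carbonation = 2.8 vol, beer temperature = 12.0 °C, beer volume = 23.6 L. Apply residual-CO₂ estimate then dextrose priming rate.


residual = 14.695·(0.01821 + 0.09011·e^(−0.04·T));  sugar = (target − residual)·4.0·V
residual = 14.695·(0.01821 + 0.09011·e^(−0.04·12.0)) = 1.0870
sugar = (2.8 − 1.0870)·4.0·23.6

161.7102 g


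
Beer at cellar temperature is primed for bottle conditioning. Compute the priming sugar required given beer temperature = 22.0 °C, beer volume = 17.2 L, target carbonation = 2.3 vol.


residual = 14.695·(0.01821 + 0.09011·e^(−0.04·T));  sugar = (target − residual)·4.0·V
residual = 14.695·(0.01821 + 0.09011·e^(−0.04·22.0)) = 0.8168
sugar = (2.3 − 0.8168)·4.0·17.2

102.0416 g


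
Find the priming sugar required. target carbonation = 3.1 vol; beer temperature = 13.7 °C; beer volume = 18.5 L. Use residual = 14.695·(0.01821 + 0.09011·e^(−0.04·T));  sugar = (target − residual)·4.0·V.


residual = 14.695·(0.01821 + 0.09011·e^(−0.04·13.7)) = 1.0331
sugar = (3.1 − 1.0331)·4.0·18.5

152.9504 g


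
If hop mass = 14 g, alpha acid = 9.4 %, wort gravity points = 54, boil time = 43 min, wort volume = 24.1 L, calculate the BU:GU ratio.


U = 1.65·0.000125^(GP/1000)·(1−e^(−0.04t))/4.15;  IBU = (α/100)·m·U·1000/V;  BU:GU = IBU/GP
U = 1.65·0.000125^(54/1000)·(1−e^(−0.04·43))/4.15 = 0.2009
IBU = (9.4/100)·14·0.2009·1000/24.1 = 10.9702
BU:GU = 10.9702/54

0.2032


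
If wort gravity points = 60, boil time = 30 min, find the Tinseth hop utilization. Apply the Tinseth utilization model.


U = 1.65·0.000125^(GP/1000) · (1 − e^(−0.04·t))/4.15
bigness = 1.65·0.000125^(60/1000) = 0.9623
boil_factor = (1 − e^(−0.04·30))/4.15 = 0.1684
U = 0.9623 · 0.1684

0.1620


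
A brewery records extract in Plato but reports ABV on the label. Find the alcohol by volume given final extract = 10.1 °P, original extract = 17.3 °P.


SG = 259/(259 − P);  ABV = (OG − FG)·131.25
OG = 259/(259 − 17.3) = 1.0716
FG = 259/(259 − 10.1) = 1.0406
ABV = (1.0716 − 1.0406)·131.25

4.0685 % ABV


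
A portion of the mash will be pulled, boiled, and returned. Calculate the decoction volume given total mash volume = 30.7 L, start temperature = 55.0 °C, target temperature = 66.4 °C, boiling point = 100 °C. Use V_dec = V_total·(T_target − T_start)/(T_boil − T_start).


V_dec = 30.7·(66.4 − 55.0)/(100 − 55.0)

7.7773 L


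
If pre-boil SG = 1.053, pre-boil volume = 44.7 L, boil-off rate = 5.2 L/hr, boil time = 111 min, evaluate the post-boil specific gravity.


V_post = V_pre − rate·(t/60);  SG_post = 1 + (SG_pre−1)·V_pre/V_post
V_post = 44.7 − 5.2·(111/60) = 35.0800
SG_post = 1 + (1.053 − 1)·44.7/35.0800

1.0675


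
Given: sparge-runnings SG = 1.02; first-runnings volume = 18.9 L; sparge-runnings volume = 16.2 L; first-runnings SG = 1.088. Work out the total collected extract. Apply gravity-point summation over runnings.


total = Σ (SG_i − 1)·1000·V_i
first = (1.088 − 1)·1000·18.9 = 1663.2000
sparge = (1.02 − 1)·1000·16.2 = 324.0000
total = 1663.2000 + 324.0000

1987.2000 gravity·L


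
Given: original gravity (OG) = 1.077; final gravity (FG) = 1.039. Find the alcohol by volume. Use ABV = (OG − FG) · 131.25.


ABV = (1.077 − 1.039) · 131.25

4.9875 % ABV


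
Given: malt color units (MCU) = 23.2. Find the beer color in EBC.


SRM = 1.4922·MCU^0.6859;  EBC = SRM·1.97
SRM = 1.4922·23.2^0.6859 = 12.8948
EBC = 12.8948·1.97

25.4028 EBC


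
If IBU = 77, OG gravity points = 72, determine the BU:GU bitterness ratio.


BU:GU = IBU / OG_points
BU:GU = 77 / 72

1.0694


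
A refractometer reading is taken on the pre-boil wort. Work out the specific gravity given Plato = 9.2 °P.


SG = 259/(259 − P)
SG = 259/(259 − 9.2)

1.0368


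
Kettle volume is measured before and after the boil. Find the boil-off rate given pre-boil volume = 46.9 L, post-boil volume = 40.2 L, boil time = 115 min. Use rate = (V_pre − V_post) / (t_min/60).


rate = (46.9 − 40.2) / (115/60)

3.4957 L/hr


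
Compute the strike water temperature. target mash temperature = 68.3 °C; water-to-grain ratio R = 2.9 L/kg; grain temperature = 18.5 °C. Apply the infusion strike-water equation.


T_strike = (0.41/R)·(T_mash − T_grain) + T_mash
T_strike = (0.41/2.9)·(68.3 − 18.5) + 68.3

75.3407 °C


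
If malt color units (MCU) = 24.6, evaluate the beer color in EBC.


SRM = 1.4922·MCU^0.6859;  EBC = SRM·1.97
SRM = 1.4922·24.6^0.6859 = 13.4236
EBC = 13.4236·1.97

26.4445 EBC


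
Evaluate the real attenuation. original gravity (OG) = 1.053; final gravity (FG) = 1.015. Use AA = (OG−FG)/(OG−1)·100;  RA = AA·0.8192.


AA = (1.053 − 1.015)/(1.053 − 1)·100 = 71.6981
RA = 71.6981·0.8192

58.7351 %


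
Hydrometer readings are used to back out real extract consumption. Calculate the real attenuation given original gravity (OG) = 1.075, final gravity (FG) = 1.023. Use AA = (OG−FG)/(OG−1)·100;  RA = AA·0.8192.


AA = (1.075 − 1.023)/(1.075 − 1)·100 = 69.3333
RA = 69.3333·0.8192

56.7979 %


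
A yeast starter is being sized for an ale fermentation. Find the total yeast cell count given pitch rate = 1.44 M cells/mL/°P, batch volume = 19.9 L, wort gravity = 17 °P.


cells (billions) = rate · V_L · °P
cells = 1.44 · 19.9 · 17

487.1520 billion cells


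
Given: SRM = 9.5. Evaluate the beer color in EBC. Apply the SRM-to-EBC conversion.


EBC = SRM · 1.97
EBC = 9.5 · 1.97

18.7150 EBC


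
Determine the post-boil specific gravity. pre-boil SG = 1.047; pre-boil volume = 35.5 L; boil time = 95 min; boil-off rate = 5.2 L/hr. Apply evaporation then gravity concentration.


V_post = V_pre − rate·(t/60);  SG_post = 1 + (SG_pre−1)·V_pre/V_post
V_post = 35.5 − 5.2·(95/60) = 27.2667
SG_post = 1 + (1.047 − 1)·35.5/27.2667

1.0612


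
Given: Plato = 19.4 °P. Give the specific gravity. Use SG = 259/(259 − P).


SG = 259/(259 − 19.4)

1.0810


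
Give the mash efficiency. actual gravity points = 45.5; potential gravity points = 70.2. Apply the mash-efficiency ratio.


efficiency = actual / potential × 100
efficiency = 45.5 / 70.2 × 100

64.8148 %


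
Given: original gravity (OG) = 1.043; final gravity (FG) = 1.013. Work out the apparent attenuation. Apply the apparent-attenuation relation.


AA = (OG − FG)/(OG − 1) · 100
AA = (1.043 − 1.013)/(1.043 − 1) · 100

69.7674 %


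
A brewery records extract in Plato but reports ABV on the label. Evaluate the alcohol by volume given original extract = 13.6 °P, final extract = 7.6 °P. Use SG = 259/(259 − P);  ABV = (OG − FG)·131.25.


OG = 259/(259 − 13.6) = 1.0554
FG = 259/(259 − 7.6) = 1.0302
ABV = (1.0554 − 1.0302)·131.25

3.3061 % ABV


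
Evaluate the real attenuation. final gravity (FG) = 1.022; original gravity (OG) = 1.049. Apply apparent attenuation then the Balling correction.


AA = (OG−FG)/(OG−1)·100;  RA = AA·0.8192
AA = (1.049 − 1.022)/(1.049 − 1)·100 = 55.1020
RA = 55.1020·0.8192

45.1396 %


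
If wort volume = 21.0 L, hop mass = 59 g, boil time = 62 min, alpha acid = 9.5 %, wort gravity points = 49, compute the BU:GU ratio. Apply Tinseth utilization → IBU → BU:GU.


U = 1.65·0.000125^(GP/1000)·(1−e^(−0.04t))/4.15;  IBU = (α/100)·m·U·1000/V;  BU:GU = IBU/GP
U = 1.65·0.000125^(49/1000)·(1−e^(−0.04·62))/4.15 = 0.2345
IBU = (9.5/100)·59·0.2345·1000/21.0 = 62.5976
BU:GU = 62.5976/49

1.2775


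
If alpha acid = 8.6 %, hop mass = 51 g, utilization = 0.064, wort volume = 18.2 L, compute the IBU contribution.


IBU = (α/100)·mass·U·1000 / V
IBU = (8.6/100)·51·0.064·1000 / 18.2

15.4233 IBU


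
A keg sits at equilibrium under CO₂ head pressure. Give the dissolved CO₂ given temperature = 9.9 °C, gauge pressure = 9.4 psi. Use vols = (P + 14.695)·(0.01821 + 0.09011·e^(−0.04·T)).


vols = (9.4 + 14.695)·(0.01821 + 0.09011·e^(−0.04·9.9))

1.9000 volumes


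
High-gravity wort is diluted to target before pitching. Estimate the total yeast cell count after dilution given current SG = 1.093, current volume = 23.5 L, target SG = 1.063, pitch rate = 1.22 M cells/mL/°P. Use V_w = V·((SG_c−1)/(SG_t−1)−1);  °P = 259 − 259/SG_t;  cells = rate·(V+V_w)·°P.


V_w = 23.5·((1.093−1)/(1.063−1)−1) = 11.1905
V_final = 23.5 + 11.1905 = 34.6905
°P = 259 − 259/1.063 = 15.3500
cells = 1.22·34.6905·15.3500

649.6466 billion cells


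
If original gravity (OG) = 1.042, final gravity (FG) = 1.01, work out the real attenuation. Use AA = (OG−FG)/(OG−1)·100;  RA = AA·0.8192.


AA = (1.042 − 1.01)/(1.042 − 1)·100 = 76.1905
RA = 76.1905·0.8192

62.4152 %


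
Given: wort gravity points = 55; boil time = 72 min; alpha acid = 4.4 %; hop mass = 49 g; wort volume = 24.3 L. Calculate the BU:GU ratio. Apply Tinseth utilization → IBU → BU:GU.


U = 1.65·0.000125^(GP/1000)·(1−e^(−0.04t))/4.15;  IBU = (α/100)·m·U·1000/V;  BU:GU = IBU/GP
U = 1.65·0.000125^(55/1000)·(1−e^(−0.04·72))/4.15 = 0.2289
IBU = (4.4/100)·49·0.2289·1000/24.3 = 20.3104
BU:GU = 20.3104/55

0.3693


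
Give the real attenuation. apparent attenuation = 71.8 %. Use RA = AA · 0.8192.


RA = 71.8 · 0.8192

58.8186 %


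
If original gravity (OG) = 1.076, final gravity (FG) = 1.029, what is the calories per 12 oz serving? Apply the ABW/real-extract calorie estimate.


ABW = (OG−FG)·131.25·0.79/FG;  °P = 259 − 259/SG (for OG→OE and FG→AE);  RE = 0.1808·OE + 0.8192·AE;  Cal = (6.9·ABW + 4·(RE−0.1))·FG·3.55
ABW = (1.076 − 1.029)·131.25·0.79/1.029 = 4.7360
OE = 259 − 259/1.076 = 18.2937 °P
AE = 259 − 259/1.029 = 7.2993 °P
RE = 0.1808·18.2937 + 0.8192·7.2993 = 9.2871 °P
Cal = (6.9·4.7360 + 4·(9.2871−0.1))·1.029·3.55

253.6119 kcal


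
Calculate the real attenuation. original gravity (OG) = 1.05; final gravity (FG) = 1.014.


AA = (OG−FG)/(OG−1)·100;  RA = AA·0.8192
AA = (1.05 − 1.014)/(1.05 − 1)·100 = 72.0000
RA = 72.0000·0.8192

58.9824 %
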